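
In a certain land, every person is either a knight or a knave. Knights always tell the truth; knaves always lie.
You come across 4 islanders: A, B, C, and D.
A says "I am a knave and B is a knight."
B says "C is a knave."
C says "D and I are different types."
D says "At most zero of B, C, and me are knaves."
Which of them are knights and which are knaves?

A is a knave, B is a knave, C is a knight, and D is a knave.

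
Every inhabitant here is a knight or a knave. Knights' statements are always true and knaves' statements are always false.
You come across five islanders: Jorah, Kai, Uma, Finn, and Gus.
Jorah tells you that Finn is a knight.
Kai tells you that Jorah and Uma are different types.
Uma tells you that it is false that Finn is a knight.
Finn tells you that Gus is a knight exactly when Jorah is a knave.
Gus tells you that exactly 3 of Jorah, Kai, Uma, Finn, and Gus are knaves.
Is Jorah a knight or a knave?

Jorah is a knight.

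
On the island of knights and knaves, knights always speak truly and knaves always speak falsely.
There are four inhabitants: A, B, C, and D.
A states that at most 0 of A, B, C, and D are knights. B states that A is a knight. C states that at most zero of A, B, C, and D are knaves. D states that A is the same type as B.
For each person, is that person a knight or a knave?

A is a knave, B is a knave, C is a knave, and D is a knight.

A is a knave, and the claim "at most 0 of A, B, C, and D are knights" is indeed False.
B (knave): "A is a knight" — False. ✓
C is a knave, and the claim "at most zero of A, B, C, and D are knaves" is indeed False.
D is a knight; "A is the same type as B" is True, as required.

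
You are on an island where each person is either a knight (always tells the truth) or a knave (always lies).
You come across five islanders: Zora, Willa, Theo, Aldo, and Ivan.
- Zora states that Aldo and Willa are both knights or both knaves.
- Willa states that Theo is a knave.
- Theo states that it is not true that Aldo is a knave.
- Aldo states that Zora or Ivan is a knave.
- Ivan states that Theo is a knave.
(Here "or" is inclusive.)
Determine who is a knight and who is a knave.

Suppose Zora is a knight. Then Zora's statement "Aldo and Willa are both knights or both knaves" would have to be true. Checking the 16 ways to assign the others, none is consistent with every speaker.
(For instance, with Willa=knave, Theo=knight, Aldo=knight, Ivan=knave, Zora's claim "Aldo and Willa are both knights or both knaves" comes out false where it would need to be true.)
So Zora must be a knave, making "Aldo and Willa are both knights or both knaves" false. Taking Zora=knave, Willa=knave, Theo=knight, Aldo=knight, Ivan=knave, each remaining statement checks out:
  Willa (knave): "Theo is a knave" — false. ✓
  Theo (knight): "it is not true that Aldo is a knave" — true. ✓
  Aldo (knight): "Zora or Ivan is a knave" — true. ✓
  Ivan (knave): "Theo is a knave" — false. ✓
This is the unique consistent assignment.

Zora is a knave, Willa is a knave, Theo is a knight, Aldo is a knight, and Ivan is a knave.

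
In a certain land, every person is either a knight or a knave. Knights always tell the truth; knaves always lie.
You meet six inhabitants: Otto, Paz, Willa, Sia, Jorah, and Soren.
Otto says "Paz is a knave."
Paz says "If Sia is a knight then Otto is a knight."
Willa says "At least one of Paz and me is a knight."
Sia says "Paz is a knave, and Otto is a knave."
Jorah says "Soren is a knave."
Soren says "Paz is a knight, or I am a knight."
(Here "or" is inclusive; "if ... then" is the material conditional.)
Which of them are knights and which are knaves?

Otto is a knave, Paz is a knight, Willa is a knight, Sia is a knave, Jorah is a knave, and Soren is a knight.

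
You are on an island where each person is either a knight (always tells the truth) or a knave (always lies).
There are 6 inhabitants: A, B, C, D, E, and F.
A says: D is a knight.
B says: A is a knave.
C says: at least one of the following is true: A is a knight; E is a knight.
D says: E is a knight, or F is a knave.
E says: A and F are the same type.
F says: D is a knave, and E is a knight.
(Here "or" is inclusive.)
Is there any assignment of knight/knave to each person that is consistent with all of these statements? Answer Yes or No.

Yes

One consistent assignment: A=knight, B=knave, C=knight, D=knight, E=knave, F=knave.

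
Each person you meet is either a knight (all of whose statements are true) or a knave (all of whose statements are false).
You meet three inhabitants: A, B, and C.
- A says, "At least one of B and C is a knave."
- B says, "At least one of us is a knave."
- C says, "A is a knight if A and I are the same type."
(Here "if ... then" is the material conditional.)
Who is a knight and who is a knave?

A is a knave, B is a knight, and C is a knight.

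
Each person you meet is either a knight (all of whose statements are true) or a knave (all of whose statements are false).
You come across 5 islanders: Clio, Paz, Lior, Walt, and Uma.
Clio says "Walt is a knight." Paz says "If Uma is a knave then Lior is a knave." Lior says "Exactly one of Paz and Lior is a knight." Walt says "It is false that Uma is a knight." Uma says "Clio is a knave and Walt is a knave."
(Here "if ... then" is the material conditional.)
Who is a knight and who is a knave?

Clio is a knight, Paz is a knave, Lior is a knight, Walt is a knight, and Uma is a knave.

As a knight, Clio's statement "Walt is a knight" should be True; it is.
Paz is a knave, so "if Uma is a knave then Lior is a knave" must be False — and it is.
Lior is a knight; "exactly one of Paz and Lior is a knight" is True, as required.
Walt (knight): "it is false that Uma is a knight" — True. ✓
As a knave, Uma's statement "Clio is a knave and Walt is a knave" should be False; it is.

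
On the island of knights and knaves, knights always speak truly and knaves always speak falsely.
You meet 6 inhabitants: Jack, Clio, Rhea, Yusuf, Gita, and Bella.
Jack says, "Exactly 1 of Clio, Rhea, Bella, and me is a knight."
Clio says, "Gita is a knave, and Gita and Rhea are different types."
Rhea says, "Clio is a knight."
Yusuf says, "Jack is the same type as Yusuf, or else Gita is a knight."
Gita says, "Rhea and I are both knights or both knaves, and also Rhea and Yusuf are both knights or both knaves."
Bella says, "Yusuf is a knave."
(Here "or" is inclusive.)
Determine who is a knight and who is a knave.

Jack (knight): "exactly 1 of Clio, Rhea, Bella, and me is a knight" — True. ✓
Clio is a knave, so "Gita is a knave, and Gita and Rhea are different types" must be False — and it is.
Rhea is a knave; "Clio is a knight" is False, as required.
Since Yusuf is a knight, "Jack is the same type as Yusuf, or else Gita is a knight" needs to be True, which holds.
Gita is a knave, and the claim "Rhea and I are both knights or both knaves, and also Rhea and Yusuf are both knights or both knaves" is indeed False.
Bella is a knave, and the claim "Yusuf is a knave" is indeed False.

Knights: Jack and Yusuf. Knaves: Clio, Rhea, Gita, and Bella.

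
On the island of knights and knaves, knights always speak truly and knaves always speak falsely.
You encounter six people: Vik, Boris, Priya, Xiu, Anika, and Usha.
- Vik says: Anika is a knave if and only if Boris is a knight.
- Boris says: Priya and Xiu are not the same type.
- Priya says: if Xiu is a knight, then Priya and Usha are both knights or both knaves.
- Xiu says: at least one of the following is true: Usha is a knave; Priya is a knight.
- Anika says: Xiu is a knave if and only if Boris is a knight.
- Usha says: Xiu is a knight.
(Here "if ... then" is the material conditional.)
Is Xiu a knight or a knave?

Xiu is a knight.

Consistent assignments: {Vik=knight, Boris=knave, Priya=knight, Xiu=knight, Anika=knight, Usha=knight}
In every consistent assignment, Xiu is a knight.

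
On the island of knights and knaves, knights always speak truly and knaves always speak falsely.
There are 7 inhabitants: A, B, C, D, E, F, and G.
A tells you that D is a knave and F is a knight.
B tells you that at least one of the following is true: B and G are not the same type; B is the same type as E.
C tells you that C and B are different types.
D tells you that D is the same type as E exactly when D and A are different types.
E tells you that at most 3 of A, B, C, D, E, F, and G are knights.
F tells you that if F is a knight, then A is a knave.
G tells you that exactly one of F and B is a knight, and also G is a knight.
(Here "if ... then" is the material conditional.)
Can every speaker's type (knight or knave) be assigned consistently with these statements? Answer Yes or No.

One consistent assignment: A=knave, B=knave, C=knave, D=knight, E=knight, F=knight, G=knave.

Yes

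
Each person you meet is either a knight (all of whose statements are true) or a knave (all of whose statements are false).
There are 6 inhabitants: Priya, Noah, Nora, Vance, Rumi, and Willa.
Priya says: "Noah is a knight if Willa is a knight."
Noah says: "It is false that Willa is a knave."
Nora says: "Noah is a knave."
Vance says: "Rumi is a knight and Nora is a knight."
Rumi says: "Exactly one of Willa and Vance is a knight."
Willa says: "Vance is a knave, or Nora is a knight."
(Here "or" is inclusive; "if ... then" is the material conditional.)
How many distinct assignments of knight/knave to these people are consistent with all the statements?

1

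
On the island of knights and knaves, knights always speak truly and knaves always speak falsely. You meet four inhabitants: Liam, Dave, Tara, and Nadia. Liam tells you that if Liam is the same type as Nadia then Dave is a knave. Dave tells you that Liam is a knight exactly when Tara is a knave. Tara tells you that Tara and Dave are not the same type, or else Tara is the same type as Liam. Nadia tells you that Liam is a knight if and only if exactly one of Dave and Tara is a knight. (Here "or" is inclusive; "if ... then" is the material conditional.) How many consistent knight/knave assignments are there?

1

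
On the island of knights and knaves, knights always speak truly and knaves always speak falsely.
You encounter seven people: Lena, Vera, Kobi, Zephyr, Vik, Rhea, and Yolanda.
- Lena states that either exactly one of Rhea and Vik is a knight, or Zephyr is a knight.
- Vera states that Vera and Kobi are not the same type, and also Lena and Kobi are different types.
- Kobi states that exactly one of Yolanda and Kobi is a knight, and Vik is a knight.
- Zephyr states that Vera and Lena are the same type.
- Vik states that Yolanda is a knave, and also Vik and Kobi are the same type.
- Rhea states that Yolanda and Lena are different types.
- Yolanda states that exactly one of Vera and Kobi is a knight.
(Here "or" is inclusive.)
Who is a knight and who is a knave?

Lena is a knight, Vera is a knight, Kobi is a knave, Zephyr is a knight, Vik is a knave, Rhea is a knave, and Yolanda is a knight.

As a knight, Lena's statement "either exactly one of Rhea and Vik is a knight, or Zephyr is a knight" should be True; it is.
As a knight, Vera's statement "Vera and Kobi are not the same type, and also Lena and Kobi are different types" should be True; it is.
Since Kobi is a knave, "exactly one of Yolanda and Kobi is a knight, and Vik is a knight" needs to be False, which holds.
Since Zephyr is a knight, "Vera and Lena are the same type" needs to be True, which holds.
Vik is a knave; "Yolanda is a knave, and also Vik and Kobi are the same type" is False, as required.
Rhea is a knave, and the claim "Yolanda and Lena are different types" is indeed False.
Since Yolanda is a knight, "exactly one of Vera and Kobi is a knight" needs to be True, which holds.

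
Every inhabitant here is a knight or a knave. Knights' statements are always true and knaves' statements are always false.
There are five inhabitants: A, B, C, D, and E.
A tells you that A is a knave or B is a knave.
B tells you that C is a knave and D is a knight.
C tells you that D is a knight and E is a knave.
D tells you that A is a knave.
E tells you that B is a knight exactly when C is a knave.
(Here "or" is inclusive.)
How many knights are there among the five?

The unique consistent assignment is A=knight, B=knave, C=knave, D=knave, E=knave.
That has 1 knight.

1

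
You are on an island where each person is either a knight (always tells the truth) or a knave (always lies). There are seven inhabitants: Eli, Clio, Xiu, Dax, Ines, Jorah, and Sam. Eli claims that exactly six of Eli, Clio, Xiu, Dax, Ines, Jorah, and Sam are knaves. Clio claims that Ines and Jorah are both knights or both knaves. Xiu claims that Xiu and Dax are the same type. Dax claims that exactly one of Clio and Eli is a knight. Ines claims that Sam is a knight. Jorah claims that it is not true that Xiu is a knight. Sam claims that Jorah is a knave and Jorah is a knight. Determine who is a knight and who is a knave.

Eli is a knave, so "exactly six of Eli, Clio, Xiu, Dax, Ines, Jorah, and Sam are knaves" must be false — and it is.
Clio (knight): "Ines and Jorah are both knights or both knaves" — True. ✓
As a knight, Xiu's statement "Xiu and Dax are the same type" should be True; it is.
Dax (knight): "exactly one of Clio and Eli is a knight" — True. ✓
Since Ines is a knave, "Sam is a knight" needs to be false, which holds.
Jorah is a knave, and the claim "it is not true that Xiu is a knight" is indeed false.
Sam is a knave; "Jorah is a knave and Jorah is a knight" is false, as required.

Eli is a knave, Clio is a knight, Xiu is a knight, Dax is a knight, Ines is a knave, Jorah is a knave, and Sam is a knave.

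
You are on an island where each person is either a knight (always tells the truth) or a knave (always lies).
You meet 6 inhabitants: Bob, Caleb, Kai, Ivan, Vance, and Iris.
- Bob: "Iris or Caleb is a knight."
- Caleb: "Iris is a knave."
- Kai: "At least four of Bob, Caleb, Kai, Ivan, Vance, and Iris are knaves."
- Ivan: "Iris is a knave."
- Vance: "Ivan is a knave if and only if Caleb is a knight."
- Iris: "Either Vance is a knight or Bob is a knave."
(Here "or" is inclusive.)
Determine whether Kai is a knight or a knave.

Consistent assignments: {Bob=knight, Caleb=knight, Kai=knave, Ivan=knight, Vance=knave, Iris=knave}
In every consistent assignment, Kai is a knave.

Kai is a knave.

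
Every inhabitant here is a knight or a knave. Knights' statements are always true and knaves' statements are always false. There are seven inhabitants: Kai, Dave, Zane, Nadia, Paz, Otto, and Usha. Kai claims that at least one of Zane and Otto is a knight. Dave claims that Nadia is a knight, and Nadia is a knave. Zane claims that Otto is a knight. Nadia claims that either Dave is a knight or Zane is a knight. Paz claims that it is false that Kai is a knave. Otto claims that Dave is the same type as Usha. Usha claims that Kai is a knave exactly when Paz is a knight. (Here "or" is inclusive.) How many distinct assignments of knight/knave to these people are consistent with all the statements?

1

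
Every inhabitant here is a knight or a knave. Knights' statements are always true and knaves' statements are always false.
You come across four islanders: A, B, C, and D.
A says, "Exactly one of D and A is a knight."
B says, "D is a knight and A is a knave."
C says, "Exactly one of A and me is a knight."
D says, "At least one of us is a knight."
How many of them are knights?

The unique consistent assignment is A=knave, B=knave, C=knave, D=knave.
That has 0 knights.

0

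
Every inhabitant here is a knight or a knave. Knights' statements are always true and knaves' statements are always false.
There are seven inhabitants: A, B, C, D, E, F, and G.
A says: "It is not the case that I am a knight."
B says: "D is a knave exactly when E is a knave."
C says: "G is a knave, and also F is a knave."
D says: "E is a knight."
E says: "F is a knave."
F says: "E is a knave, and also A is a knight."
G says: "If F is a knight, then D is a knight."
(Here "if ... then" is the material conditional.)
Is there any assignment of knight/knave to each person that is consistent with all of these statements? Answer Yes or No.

No

Checking all 128 assignments, each has at least one speaker whose statement's truth value contradicts their type.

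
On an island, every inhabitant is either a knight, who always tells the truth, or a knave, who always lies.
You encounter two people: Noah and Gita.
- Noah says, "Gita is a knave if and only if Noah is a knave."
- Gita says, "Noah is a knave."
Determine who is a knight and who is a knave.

As a knave, Noah's statement "Gita is a knave if and only if Noah is a knave" should be false; it is.
As a knight, Gita's statement "Noah is a knave" should be true; it is.

Knights: Gita. Knaves: Noah.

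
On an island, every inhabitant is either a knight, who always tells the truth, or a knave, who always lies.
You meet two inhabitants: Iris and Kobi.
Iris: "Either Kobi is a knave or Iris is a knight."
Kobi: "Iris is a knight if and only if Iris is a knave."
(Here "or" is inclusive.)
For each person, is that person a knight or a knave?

Iris is a knight and Kobi is a knave.

Suppose Iris is a knave. Then Iris's statement "either Kobi is a knave or Iris is a knight" would have to be false. Checking the 2 ways to assign the others, none is consistent with every speaker.
(For instance, with Kobi=knave, Iris's claim "either Kobi is a knave or Iris is a knight" comes out true where it would need to be false.)
So Iris must be a knight, making "either Kobi is a knave or Iris is a knight" true. Taking Iris=knight, Kobi=knave, each remaining statement checks out:
  Kobi (knave): "Iris is a knight if and only if Iris is a knave" — false. ✓
This is the unique consistent assignment.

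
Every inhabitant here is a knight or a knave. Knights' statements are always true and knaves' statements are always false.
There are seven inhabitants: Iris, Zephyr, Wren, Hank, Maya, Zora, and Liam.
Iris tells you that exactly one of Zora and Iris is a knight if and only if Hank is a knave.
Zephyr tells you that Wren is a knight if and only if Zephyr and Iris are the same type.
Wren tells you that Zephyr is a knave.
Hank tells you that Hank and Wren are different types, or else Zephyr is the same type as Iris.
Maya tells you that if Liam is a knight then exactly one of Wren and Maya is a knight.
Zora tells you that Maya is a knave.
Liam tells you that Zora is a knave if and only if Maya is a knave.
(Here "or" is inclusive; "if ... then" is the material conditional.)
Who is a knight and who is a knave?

Since Iris is a knave, "exactly one of Zora and Iris is a knight if and only if Hank is a knave" needs to be false, which holds.
Zephyr is a knight; "Wren is a knight if and only if Zephyr and Iris are the same type" is true, as required.
As a knave, Wren's statement "Zephyr is a knave" should be false; it is.
Hank is a knave; "Hank and Wren are different types, or else Zephyr is the same type as Iris" is false, as required.
Maya (knight): "if Liam is a knight then exactly one of Wren and Maya is a knight" — true. ✓
Zora is a knave, and the claim "Maya is a knave" is indeed false.
Liam is a knave, and the claim "Zora is a knave if and only if Maya is a knave" is indeed false.

Iris is a knave, Zephyr is a knight, Wren is a knave, Hank is a knave, Maya is a knight, Zora is a knave, and Liam is a knave.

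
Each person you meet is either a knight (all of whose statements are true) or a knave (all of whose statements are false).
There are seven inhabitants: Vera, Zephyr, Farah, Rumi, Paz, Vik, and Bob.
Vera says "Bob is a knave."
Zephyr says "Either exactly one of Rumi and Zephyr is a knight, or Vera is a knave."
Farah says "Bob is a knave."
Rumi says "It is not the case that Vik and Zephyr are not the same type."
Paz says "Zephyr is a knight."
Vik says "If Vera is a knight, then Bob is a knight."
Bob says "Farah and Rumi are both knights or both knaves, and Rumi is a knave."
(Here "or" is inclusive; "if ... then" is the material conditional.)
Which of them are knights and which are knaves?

Since Vera is a knight, "Bob is a knave" needs to be True, which holds.
Zephyr (knight): "either exactly one of Rumi and Zephyr is a knight, or Vera is a knave" — True. ✓
As a knight, Farah's statement "Bob is a knave" should be True; it is.
Rumi (knave): "it is not the case that Vik and Zephyr are not the same type" — False. ✓
Paz is a knight, and the claim "Zephyr is a knight" is indeed True.
As a knave, Vik's statement "if Vera is a knight, then Bob is a knight" should be False; it is.
Bob is a knave, and the claim "Farah and Rumi are both knights or both knaves, and Rumi is a knave" is indeed False.

Vera is a knight, Zephyr is a knight, Farah is a knight, Rumi is a knave, Paz is a knight, Vik is a knave, and Bob is a knave.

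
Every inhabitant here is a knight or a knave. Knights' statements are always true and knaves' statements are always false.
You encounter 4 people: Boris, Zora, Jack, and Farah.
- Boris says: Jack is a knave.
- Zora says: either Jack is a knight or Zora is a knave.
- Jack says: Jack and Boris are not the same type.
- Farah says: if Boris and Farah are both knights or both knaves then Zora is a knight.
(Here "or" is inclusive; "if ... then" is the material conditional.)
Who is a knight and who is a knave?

Boris is a knave, and the claim "Jack is a knave" is indeed false.
Zora is a knight; "either Jack is a knight or Zora is a knave" is true, as required.
Jack is a knight, so "Jack and Boris are not the same type" must be true — and it is.
Since Farah is a knight, "if Boris and Farah are both knights or both knaves then Zora is a knight" needs to be true, which holds.

Boris is a knave, Zora is a knight, Jack is a knight, and Farah is a knight.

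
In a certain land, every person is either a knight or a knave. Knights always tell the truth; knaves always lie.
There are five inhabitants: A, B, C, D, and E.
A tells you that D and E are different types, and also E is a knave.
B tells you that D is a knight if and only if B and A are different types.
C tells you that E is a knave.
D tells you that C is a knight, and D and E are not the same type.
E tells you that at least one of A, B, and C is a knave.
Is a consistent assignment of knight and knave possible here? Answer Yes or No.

No

Checking all 32 assignments, each has at least one speaker whose statement's truth value contradicts their type.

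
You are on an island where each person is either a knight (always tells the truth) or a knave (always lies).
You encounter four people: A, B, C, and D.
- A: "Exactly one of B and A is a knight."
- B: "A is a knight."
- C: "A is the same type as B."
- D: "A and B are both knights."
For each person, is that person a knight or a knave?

A is a knave, B is a knave, C is a knight, and D is a knave.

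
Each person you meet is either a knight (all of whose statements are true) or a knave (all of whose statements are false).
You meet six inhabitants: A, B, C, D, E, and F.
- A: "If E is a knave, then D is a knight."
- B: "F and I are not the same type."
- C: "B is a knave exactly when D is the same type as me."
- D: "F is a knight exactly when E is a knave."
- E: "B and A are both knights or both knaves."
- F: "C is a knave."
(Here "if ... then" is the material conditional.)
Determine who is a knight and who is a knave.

A is a knave, B is a knight, C is a knight, D is a knave, E is a knave, and F is a knave.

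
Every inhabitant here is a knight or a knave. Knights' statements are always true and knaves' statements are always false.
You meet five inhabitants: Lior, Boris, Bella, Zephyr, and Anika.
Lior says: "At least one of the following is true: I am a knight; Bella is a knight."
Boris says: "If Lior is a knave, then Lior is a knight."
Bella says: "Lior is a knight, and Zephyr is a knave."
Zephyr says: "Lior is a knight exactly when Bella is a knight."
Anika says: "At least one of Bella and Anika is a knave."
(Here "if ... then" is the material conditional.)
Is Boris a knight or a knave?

Consistent assignments: {Lior=knave, Boris=knave, Bella=knave, Zephyr=knight, Anika=knight}
In every consistent assignment, Boris is a knave.

Boris is a knave.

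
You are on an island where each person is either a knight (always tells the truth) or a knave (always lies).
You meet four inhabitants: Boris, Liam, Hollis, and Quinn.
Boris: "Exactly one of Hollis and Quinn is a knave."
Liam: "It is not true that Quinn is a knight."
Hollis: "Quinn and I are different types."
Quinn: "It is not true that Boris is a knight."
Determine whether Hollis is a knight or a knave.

Consistent assignments: {Boris=knight, Liam=knight, Hollis=knight, Quinn=knave}
In every consistent assignment, Hollis is a knight.

Hollis is a knight.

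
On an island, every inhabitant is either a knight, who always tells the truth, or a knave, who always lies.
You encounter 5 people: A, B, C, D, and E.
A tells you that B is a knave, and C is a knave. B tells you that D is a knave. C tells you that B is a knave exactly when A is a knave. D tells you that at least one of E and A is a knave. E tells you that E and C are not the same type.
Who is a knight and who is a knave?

Since A is a knight, "B is a knave, and C is a knave" needs to be True, which holds.
B (knave): "D is a knave" — False. ✓
C is a knave, and the claim "B is a knave exactly when A is a knave" is indeed False.
Since D is a knight, "at least one of E and A is a knave" needs to be True, which holds.
E is a knave, so "E and C are not the same type" must be False — and it is.

A is a knight, B is a knave, C is a knave, D is a knight, and E is a knave.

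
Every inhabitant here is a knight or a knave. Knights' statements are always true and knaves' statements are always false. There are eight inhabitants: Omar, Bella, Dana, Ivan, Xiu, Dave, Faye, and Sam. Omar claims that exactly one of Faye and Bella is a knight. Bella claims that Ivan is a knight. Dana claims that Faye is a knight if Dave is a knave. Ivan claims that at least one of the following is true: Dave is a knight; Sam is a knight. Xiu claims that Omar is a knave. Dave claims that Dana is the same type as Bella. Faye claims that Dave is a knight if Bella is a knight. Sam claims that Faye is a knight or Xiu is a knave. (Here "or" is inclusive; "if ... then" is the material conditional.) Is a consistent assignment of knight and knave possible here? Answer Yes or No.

Yes

One consistent assignment: Omar=knight, Bella=knight, Dana=knave, Ivan=knight, Xiu=knave, Dave=knave, Faye=knave, Sam=knight.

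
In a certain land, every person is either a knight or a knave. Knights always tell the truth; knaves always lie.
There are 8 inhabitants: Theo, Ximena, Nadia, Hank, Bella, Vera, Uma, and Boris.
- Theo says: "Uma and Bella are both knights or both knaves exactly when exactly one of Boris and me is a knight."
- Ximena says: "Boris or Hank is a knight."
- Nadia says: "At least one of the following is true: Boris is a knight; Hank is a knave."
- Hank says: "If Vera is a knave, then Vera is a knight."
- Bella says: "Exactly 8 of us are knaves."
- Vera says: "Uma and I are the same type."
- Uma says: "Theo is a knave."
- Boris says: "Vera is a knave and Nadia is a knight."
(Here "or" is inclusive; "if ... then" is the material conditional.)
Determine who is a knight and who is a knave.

Theo is a knave, Ximena is a knight, Nadia is a knight, Hank is a knave, Bella is a knave, Vera is a knave, Uma is a knight, and Boris is a knight.

Since Theo is a knave, "Uma and Bella are both knights or both knaves exactly when exactly one of Boris and me is a knight" needs to be false, which holds.
Ximena is a knight, and the claim "Boris or Hank is a knight" is indeed True.
Since Nadia is a knight, "at least one of the following is true: Boris is a knight; Hank is a knave" needs to be True, which holds.
Hank (knave): "if Vera is a knave, then Vera is a knight" — false. ✓
Bella is a knave; "exactly 8 of us are knaves" is false, as required.
Since Vera is a knave, "Uma and I are the same type" needs to be false, which holds.
Uma is a knight, and the claim "Theo is a knave" is indeed True.
Boris is a knight; "Vera is a knave and Nadia is a knight" is True, as required.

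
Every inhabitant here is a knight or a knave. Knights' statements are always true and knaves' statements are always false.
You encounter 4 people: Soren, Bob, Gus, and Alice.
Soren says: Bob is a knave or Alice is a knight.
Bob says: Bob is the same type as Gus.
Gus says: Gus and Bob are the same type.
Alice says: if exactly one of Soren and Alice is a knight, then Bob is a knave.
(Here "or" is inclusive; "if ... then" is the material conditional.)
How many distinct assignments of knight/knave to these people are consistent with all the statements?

1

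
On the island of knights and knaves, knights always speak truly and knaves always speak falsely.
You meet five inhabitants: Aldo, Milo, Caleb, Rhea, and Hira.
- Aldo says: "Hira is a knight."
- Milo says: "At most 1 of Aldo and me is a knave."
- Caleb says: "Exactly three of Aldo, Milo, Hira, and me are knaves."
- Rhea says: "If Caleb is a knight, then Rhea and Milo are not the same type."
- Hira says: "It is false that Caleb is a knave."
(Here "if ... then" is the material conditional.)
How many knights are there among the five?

1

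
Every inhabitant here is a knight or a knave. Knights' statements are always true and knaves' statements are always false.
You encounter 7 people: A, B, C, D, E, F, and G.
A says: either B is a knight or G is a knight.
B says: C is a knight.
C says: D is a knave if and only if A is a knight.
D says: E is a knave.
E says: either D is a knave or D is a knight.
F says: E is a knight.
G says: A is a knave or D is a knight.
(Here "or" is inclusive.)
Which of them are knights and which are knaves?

As a knight, A's statement "either B is a knight or G is a knight" should be true; it is.
B is a knight, and the claim "C is a knight" is indeed true.
C (knight): "D is a knave if and only if A is a knight" — true. ✓
D is a knave; "E is a knave" is False, as required.
E is a knight, and the claim "either D is a knave or D is a knight" is indeed true.
F is a knight; "E is a knight" is true, as required.
As a knave, G's statement "A is a knave or D is a knight" should be False; it is.

Knights: A, B, C, E, and F. Knaves: D and G.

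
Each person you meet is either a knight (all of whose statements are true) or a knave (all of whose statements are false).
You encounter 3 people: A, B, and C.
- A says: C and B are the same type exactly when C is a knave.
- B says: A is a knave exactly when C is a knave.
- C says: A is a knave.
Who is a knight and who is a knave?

A is a knight, B is a knave, and C is a knave.

Suppose A is a knave. Then A's statement "C and B are the same type exactly when C is a knave" would have to be false. Checking the 4 ways to assign the others, none is consistent with every speaker.
(For instance, with B=knave, C=knave, A's claim "C and B are the same type exactly when C is a knave" comes out true where it would need to be false.)
So A must be a knight, making "C and B are the same type exactly when C is a knave" true. Taking A=knight, B=knave, C=knave, each remaining statement checks out:
  B (knave): "A is a knave exactly when C is a knave" — false. ✓
  C (knave): "A is a knave" — false. ✓
This is the unique consistent assignment.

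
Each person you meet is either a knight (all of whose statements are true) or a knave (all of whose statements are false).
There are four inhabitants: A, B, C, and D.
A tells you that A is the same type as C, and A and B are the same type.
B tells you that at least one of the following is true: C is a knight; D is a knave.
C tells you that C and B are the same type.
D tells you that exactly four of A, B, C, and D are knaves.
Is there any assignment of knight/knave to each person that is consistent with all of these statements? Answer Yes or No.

Yes

One consistent assignment: A=knight, B=knight, C=knight, D=knave.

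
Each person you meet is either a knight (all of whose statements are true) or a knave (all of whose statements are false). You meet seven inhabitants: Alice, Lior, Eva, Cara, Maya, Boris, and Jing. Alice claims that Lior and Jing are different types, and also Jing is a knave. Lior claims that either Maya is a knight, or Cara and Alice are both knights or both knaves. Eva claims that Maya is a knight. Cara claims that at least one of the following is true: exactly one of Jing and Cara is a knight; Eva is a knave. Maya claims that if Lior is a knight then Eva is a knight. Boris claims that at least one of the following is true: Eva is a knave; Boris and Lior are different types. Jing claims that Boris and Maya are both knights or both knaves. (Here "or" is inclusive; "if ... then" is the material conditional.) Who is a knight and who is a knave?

Knights: Alice, Lior, Cara, and Boris. Knaves: Eva, Maya, and Jing.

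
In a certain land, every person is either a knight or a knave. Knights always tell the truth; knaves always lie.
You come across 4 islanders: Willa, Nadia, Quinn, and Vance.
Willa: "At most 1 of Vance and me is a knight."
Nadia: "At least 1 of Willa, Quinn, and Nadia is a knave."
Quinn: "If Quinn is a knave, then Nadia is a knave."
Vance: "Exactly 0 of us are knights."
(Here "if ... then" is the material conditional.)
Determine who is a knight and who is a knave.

Willa is a knight, Nadia is a knight, Quinn is a knave, and Vance is a knave.

As a knight, Willa's statement "at most 1 of Vance and me is a knight" should be true; it is.
Nadia (knight): "at least 1 of Willa, Quinn, and Nadia is a knave" — true. ✓
Since Quinn is a knave, "if Quinn is a knave, then Nadia is a knave" needs to be False, which holds.
Vance is a knave; "exactly 0 of us are knights" is False, as required.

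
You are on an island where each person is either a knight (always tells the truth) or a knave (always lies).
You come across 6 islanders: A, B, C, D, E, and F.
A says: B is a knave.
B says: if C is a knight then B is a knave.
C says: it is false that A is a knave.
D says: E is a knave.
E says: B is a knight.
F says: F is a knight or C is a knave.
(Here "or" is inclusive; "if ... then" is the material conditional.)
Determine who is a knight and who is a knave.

A is a knave, so "B is a knave" must be false — and it is.
B is a knight, and the claim "if C is a knight then B is a knave" is indeed true.
C (knave): "it is false that A is a knave" — false. ✓
D is a knave, and the claim "E is a knave" is indeed false.
E is a knight, and the claim "B is a knight" is indeed true.
F is a knight, and the claim "F is a knight or C is a knave" is indeed true.

Knights: B, E, and F. Knaves: A, C, and D.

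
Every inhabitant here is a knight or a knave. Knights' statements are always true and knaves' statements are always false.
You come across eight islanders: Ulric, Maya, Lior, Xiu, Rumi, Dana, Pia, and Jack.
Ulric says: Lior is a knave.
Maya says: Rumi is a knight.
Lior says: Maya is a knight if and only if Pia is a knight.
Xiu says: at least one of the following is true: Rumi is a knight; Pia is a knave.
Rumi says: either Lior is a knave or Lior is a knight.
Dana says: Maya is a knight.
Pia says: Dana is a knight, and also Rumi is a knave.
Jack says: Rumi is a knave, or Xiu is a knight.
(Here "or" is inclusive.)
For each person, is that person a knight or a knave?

Knights: Ulric, Maya, Xiu, Rumi, Dana, and Jack. Knaves: Lior and Pia.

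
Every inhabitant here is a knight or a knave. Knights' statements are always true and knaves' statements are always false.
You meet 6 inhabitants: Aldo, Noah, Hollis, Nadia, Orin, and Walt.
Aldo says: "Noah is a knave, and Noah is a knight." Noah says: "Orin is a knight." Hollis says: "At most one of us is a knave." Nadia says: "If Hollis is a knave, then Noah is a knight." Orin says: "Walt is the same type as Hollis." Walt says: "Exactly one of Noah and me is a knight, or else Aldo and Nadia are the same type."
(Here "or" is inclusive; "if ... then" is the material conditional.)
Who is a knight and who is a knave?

Knights: Walt. Knaves: Aldo, Noah, Hollis, Nadia, and Orin.

As a knave, Aldo's statement "Noah is a knave, and Noah is a knight" should be False; it is.
Noah is a knave; "Orin is a knight" is False, as required.
Hollis (knave): "at most one of us is a knave" — False. ✓
Nadia (knave): "if Hollis is a knave, then Noah is a knight" — False. ✓
As a knave, Orin's statement "Walt is the same type as Hollis" should be False; it is.
Since Walt is a knight, "exactly one of Noah and me is a knight, or else Aldo and Nadia are the same type" needs to be True, which holds.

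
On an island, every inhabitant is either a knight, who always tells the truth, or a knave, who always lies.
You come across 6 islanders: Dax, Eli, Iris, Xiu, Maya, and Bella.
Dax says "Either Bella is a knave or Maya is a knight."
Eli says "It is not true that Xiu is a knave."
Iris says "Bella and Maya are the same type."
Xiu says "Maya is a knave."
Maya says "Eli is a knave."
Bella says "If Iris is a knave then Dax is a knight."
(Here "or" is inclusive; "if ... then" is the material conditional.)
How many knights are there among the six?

4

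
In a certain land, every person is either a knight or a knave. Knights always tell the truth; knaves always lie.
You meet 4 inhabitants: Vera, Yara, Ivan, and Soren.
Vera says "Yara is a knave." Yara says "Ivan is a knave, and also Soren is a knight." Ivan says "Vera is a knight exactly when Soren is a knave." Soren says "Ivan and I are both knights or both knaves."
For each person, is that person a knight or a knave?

Vera is a knight, Yara is a knave, Ivan is a knight, and Soren is a knave.

Vera is a knight, and the claim "Yara is a knave" is indeed true.
Since Yara is a knave, "Ivan is a knave, and also Soren is a knight" needs to be False, which holds.
Ivan is a knight; "Vera is a knight exactly when Soren is a knave" is true, as required.
As a knave, Soren's statement "Ivan and I are both knights or both knaves" should be False; it is.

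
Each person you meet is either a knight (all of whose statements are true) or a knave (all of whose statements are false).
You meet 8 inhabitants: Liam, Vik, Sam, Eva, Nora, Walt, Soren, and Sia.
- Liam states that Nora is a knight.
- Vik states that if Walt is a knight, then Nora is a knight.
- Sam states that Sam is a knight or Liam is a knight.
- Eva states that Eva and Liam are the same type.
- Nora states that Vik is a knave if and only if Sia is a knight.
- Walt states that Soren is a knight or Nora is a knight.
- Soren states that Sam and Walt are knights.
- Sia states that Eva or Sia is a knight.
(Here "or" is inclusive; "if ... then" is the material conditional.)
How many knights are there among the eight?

The unique consistent assignment is Liam=knight, Vik=knight, Sam=knight, Eva=knave, Nora=knight, Walt=knight, Soren=knight, Sia=knave.
That has 6 knights.

6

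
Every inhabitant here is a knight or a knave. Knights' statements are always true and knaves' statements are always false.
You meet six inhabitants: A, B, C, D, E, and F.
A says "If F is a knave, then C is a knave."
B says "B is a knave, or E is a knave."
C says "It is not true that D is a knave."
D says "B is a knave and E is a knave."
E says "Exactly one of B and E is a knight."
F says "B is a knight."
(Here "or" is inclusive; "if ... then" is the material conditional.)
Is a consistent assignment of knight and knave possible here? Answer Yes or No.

Checking all 64 assignments, each has at least one speaker whose statement's truth value contradicts their type.

No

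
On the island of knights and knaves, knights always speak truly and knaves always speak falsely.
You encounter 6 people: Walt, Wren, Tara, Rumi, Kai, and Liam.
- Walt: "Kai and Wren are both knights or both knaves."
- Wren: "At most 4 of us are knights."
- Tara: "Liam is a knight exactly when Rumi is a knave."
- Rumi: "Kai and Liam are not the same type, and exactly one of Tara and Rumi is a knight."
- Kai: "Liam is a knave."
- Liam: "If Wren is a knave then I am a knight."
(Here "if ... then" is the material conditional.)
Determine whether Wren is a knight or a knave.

Consistent assignments: {Walt=knave, Wren=knight, Tara=knave, Rumi=knight, Kai=knave, Liam=knight}
In every consistent assignment, Wren is a knight.

Wren is a knight.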